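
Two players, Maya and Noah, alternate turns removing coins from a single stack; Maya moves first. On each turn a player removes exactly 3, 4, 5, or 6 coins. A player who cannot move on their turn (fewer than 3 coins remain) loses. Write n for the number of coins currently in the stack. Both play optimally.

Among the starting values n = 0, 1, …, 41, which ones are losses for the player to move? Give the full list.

Work bottom-up. With no move the player to move loses. Otherwise the position is W if at least one move leads to an L position for the opponent, and L if every move leads to a W.
n=0: no move → L
n=1: no move → L
n=2: no move → L
n=3: →0(L), so W
n=4: →1(L), so W
n=5: →2(L), so W
n=6: →2(L), so W
n=7: →2(L), so W
n=8: →2(L), so W
n=9: →6(W), 5(W), 4(W), 3(W) — all W, so L
n=10: →7(W), 6(W), 5(W), 4(W) — all W, so L
n=11: →8(W), 7(W), 6(W), 5(W) — all W, so L
n=12: →9(L), so W
n=13: →10(L), so W
n=14: →11(L), so W
n=15: →11(L), so W
n=16: →11(L), so W
n=17: →11(L), so W
n=18: →15(W), 14(W), 13(W), 12(W) — all W, so L
n=19: →16(W), 15(W), 14(W), 13(W) — all W, so L
n=20: →17(W), 16(W), 15(W), 14(W) — all W, so L
n=21: →18(L), so W
n=22: →19(L), so W
n=23: →20(L), so W
n=24: →20(L), so W
n=25: →20(L), so W
n=26: →20(L), so W
n=27: →24(W), 23(W), 22(W), 21(W) — all W, so L
n=28: →25(W), 24(W), 23(W), 22(W) — all W, so L
n=29: →26(W), 25(W), 24(W), 23(W) — all W, so L
n=30: →27(L), so W
n=31: →28(L), so W
n=32: →29(L), so W
n=33: →29(L), so W
n=34: →29(L), so W
n=35: →29(L), so W
n=36: →33(W), 32(W), 31(W), 30(W) — all W, so L
n=37: →34(W), 33(W), 32(W), 31(W) — all W, so L
n=38: →35(W), 34(W), 33(W), 32(W) — all W, so L
n=39: →36(L), so W
n=40: →37(L), so W
n=41: →38(L), so W
Reading off the rows marked L gives the requested list; there are 15 such values of n.

0, 1, 2, 9, 10, 11, 18, 19, 20, 27, 28, 29, 36, 37, 38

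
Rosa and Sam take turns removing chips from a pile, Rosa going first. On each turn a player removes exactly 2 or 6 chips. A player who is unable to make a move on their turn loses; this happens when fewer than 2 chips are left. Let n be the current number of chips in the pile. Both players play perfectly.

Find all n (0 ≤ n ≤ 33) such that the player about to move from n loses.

0, 1, 4, 5, 8, 9, 12, 13, 16, 17, 20, 21, 24, 25, 28, 29, 32, 33

Classify positions by backward induction: terminal positions (no move available) are L. From any other position, the mover wins iff some move reaches an L.
n=0: no move → L
n=1: no move → L
n=2: →0(L), so W
n=3: →1(L), so W
n=4: →2(W) only, which is W, so L
n=5: →3(W) only, which is W, so L
n=6: →4(L), so W
n=7: →5(L), so W
n=8: →6(W), 2(W) — all W, so L
n=9: →7(W), 3(W) — all W, so L
n=10: →8(L), so W
n=11: →9(L), so W
n=12: →10(W), 6(W) — all W, so L
n=13: →11(W), 7(W) — all W, so L
n=14: →12(L), so W
n=15: →13(L), so W
n=16: →14(W), 10(W) — all W, so L
n=17: →15(W), 11(W) — all W, so L
n=18: →16(L), so W
n=19: →17(L), so W
n=20: →18(W), 14(W) — all W, so L
n=21: →19(W), 15(W) — all W, so L
n=22: →20(L), so W
n=23: →21(L), so W
n=24: →22(W), 18(W) — all W, so L
n=25: →23(W), 19(W) — all W, so L
n=26: →24(L), so W
n=27: →25(L), so W
n=28: →26(W), 22(W) — all W, so L
n=29: →27(W), 23(W) — all W, so L
n=30: →28(L), so W
n=31: →29(L), so W
n=32: →30(W), 26(W) — all W, so L
n=33: →31(W), 27(W) — all W, so L
The losing starting values of n are exactly the entries labelled L in this table (18 of them).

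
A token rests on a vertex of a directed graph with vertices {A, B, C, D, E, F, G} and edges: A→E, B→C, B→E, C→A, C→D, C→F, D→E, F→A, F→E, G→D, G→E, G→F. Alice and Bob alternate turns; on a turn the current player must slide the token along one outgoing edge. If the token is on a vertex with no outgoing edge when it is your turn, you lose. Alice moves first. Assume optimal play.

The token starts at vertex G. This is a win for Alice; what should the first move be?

Label each position W (a win for the player to move) or L (a loss). A position with no legal move is L; any other position is W exactly when some move reaches an L, and L when every move reaches a W.
Every edge goes from a vertex to one that appears earlier in the order E, D, A, F, C, B, G, so processing vertices in that order labels each vertex after all of its successors.
E: no outgoing edge → L
D: reaches L-position E → W
A: reaches L-position E → W
F: reaches L-position E → W
C: only reaches F(W), A(W), D(W), all W → L
B: reaches L-position C → W
G: reaches L-position E → W
From G, the L positions reachable in one move are: E.

Move to E.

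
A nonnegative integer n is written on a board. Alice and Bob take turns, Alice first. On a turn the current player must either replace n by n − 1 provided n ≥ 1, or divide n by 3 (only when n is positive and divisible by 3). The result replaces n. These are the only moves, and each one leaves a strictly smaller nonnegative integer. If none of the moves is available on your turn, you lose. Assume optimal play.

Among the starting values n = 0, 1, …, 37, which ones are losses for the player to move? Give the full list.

Build the W/L table. Terminal = L. A non-terminal position is W if it has a move to some L; otherwise it is L.
n=0: no move → L
n=1: reaches L-position 0 → W
n=2: only reaches 1(W), which is W → L
n=3: reaches L-position 2 → W
n=4: only reaches 3(W), which is W → L
n=5: reaches L-position 4 → W
n=6: reaches L-position 2 → W
n=7: only reaches 6(W), which is W → L
n=8: reaches L-position 7 → W
n=9: only reaches 3(W), 8(W), all W → L
n=10: reaches L-position 9 → W
n=11: only reaches 10(W), which is W → L
n=12: reaches L-position 4 → W
n=13: only reaches 12(W), which is W → L
n=14: reaches L-position 13 → W
n=15: only reaches 5(W), 14(W), all W → L
n=16: reaches L-position 15 → W
n=17: only reaches 16(W), which is W → L
n=18: reaches L-position 17 → W
n=19: only reaches 18(W), which is W → L
n=20: reaches L-position 19 → W
n=21: reaches L-position 7 → W
n=22: only reaches 21(W), which is W → L
n=23: reaches L-position 22 → W
n=24: only reaches 8(W), 23(W), all W → L
n=25: reaches L-position 24 → W
n=26: only reaches 25(W), which is W → L
n=27: reaches L-position 9 → W
n=28: only reaches 27(W), which is W → L
n=29: reaches L-position 28 → W
n=30: only reaches 10(W), 29(W), all W → L
n=31: reaches L-position 30 → W
n=32: only reaches 31(W), which is W → L
n=33: reaches L-position 11 → W
n=34: only reaches 33(W), which is W → L
n=35: reaches L-position 34 → W
n=36: only reaches 12(W), 35(W), all W → L
n=37: reaches L-position 36 → W
Reading off the rows marked L gives the requested list; there are 18 such values of n.

0, 2, 4, 7, 9, 11, 13, 15, 17, 19, 22, 24, 26, 28, 30, 32, 34, 36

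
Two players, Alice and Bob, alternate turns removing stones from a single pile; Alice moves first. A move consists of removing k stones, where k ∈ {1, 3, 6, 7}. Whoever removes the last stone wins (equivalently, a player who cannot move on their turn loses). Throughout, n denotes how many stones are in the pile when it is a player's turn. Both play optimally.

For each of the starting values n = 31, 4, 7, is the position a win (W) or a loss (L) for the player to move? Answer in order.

31: W, 4: L, 7: W

Classify positions by backward induction: terminal positions (no move available) are L. From any other position, the mover wins iff some move reaches an L.
n=0: no move → L
n=1: W (go to 0, an L position)
n=2: L (sole option 1(W) is W)
n=3: W (go to 2, an L position)
n=4: L (options 3(W), 1(W) are all W)
n=5: W (go to 4, an L position)
n=6: W (go to 0, an L position)
n=7: W (go to 4, an L position)
n=8: W (go to 2, an L position)
n=9: W (go to 2, an L position)
n=10: W (go to 4, an L position)
n=11: W (go to 4, an L position)
n=12: L (options 11(W), 9(W), 6(W), 5(W) are all W)
n=13: W (go to 12, an L position)
n=14: L (options 13(W), 11(W), 8(W), 7(W) are all W)
n=15: W (go to 14, an L position)
n=16: L (options 15(W), 13(W), 10(W), 9(W) are all W)
n=17: W (go to 16, an L position)
n=18: W (go to 12, an L position)
n=19: W (go to 16, an L position)
n=20: W (go to 14, an L position)
n=21: W (go to 14, an L position)
n=22: W (go to 16, an L position)
n=23: W (go to 16, an L position)
n=24: L (options 23(W), 21(W), 18(W), 17(W) are all W)
n=25: W (go to 24, an L position)
n=26: L (options 25(W), 23(W), 20(W), 19(W) are all W)
n=27: W (go to 26, an L position)
n=28: L (options 27(W), 25(W), 22(W), 21(W) are all W)
n=29: W (go to 28, an L position)
n=30: W (go to 24, an L position)
n=31: W (go to 28, an L position)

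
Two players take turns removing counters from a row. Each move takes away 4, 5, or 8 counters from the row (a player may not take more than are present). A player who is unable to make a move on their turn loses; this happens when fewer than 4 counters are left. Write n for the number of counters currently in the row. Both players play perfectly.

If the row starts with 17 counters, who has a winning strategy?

Use the standard recursion: the mover loses at a terminal position; elsewhere, the mover wins exactly when some move hands the opponent an L position.
n=0: no move → L
n=1: no move → L
n=2: no move → L
n=3: no move → L
n=4: →0(L), so W
n=5: →1(L), so W
n=6: →2(L), so W
n=7: →3(L), so W
n=8: →3(L), so W
n=9: →1(L), so W
n=10: →2(L), so W
n=11: →3(L), so W
n=12: →8(W), 7(W), 4(W) — all W, so L
n=13: →9(W), 8(W), 5(W) — all W, so L
n=14: →10(W), 9(W), 6(W) — all W, so L
n=15: →11(W), 10(W), 7(W) — all W, so L
n=16: →12(L), so W
n=17: →13(L), so W
From 17 the player to move can remove 4, leaving 13, reaching an L position.

The first player wins.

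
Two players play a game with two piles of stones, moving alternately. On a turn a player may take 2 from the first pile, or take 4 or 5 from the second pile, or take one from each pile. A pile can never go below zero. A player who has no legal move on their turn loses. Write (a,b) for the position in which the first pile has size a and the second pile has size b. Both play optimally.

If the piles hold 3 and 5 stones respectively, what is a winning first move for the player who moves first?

Work bottom-up. With no move the player to move loses. Otherwise the position is W if at least one move leads to an L position for the opponent, and L if every move leads to a W.
No move ever increases a pile, so every position that can arise here has a ≤ 3 and b ≤ 5; it is enough to label the cells with 0 ≤ a ≤ 3 and 0 ≤ b ≤ 5.
Every move lowers a or b (never raises either), so fill the grid row by row in increasing a, and left to right within a row: each cell's successors are then already labelled.
      b=0  b=1  b=2  b=3  b=4  b=5
a=0:    L    L    L    L    W    W
a=1:    L    W    W    W    W    W
a=2:    W    W    W    W    L    L
a=3:    W    L    L    L    L    W
Cells with no legal move (terminal, hence L): (0,0), (0,1), (0,2), (0,3), (1,0).
The remaining L cells, each justified by listing all of its moves:
(2,4): only reaches (0,4)(W), (2,0)(W), (1,3)(W), all W → L
(2,5): only reaches (0,5)(W), (2,1)(W), (2,0)(W), (1,4)(W), all W → L
(3,1): only reaches (1,1)(W), (2,0)(W), all W → L
(3,2): only reaches (1,2)(W), (2,1)(W), all W → L
(3,3): only reaches (1,3)(W), (2,2)(W), all W → L
(3,4): only reaches (1,4)(W), (3,0)(W), (2,3)(W), all W → L
Every other cell has at least one move into one of the L cells above, so it is W.
From (3,5), the L positions reachable in one move are: (3,1), (2,4). Any move reaching one of these is winning.

Move to (3,1).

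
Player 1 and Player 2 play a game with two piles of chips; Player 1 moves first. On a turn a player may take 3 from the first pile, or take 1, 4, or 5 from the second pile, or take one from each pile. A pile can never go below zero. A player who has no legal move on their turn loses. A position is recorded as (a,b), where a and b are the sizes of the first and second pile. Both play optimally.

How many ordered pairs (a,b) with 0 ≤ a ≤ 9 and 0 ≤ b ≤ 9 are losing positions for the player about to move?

28

Classify positions by backward induction: terminal positions (no move available) are L. From any other position, the mover wins iff some move reaches an L.
Every move lowers a or b (never raises either), so fill the grid row by row in increasing a, and left to right within a row: each cell's successors are then already labelled.
      b=0  b=1  b=2  b=3  b=4  b=5  b=6  b=7  b=8  b=9
a=0:    L    W    L    W    W    W    W    W    L    W
a=1:    L    W    L    W    W    W    W    W    L    W
a=2:    L    W    L    W    W    W    W    W    L    W
a=3:    W    W    W    W    L    W    L    W    W    W
a=4:    W    L    W    L    W    W    W    W    W    L
a=5:    W    L    W    L    W    W    W    W    W    L
a=6:    L    W    W    L    W    W    W    W    W    L
a=7:    L    W    L    W    W    W    W    W    L    W
a=8:    L    W    L    W    W    W    W    W    L    W
a=9:    W    W    L    W    L    W    W    W    W    W
Cells with no legal move (terminal, hence L): (0,0), (1,0), (2,0).
The remaining L cells, each justified by listing all of its moves:
(0,2): the only move is to (0,1)(W), a W ⇒ L
(0,8): moves to (0,7)(W), (0,4)(W), (0,3)(W); every one is W ⇒ L
(1,2): moves to (1,1)(W), (0,1)(W); every one is W ⇒ L
(1,8): moves to (1,7)(W), (1,4)(W), (1,3)(W), (0,7)(W); every one is W ⇒ L
(2,2): moves to (2,1)(W), (1,1)(W); every one is W ⇒ L
(2,8): moves to (2,7)(W), (2,4)(W), (2,3)(W), (1,7)(W); every one is W ⇒ L
(3,4): moves to (0,4)(W), (3,3)(W), (3,0)(W), (2,3)(W); every one is W ⇒ L
(3,6): moves to (0,6)(W), (3,5)(W), (3,2)(W), (3,1)(W), (2,5)(W); every one is W ⇒ L
(4,1): moves to (1,1)(W), (4,0)(W), (3,0)(W); every one is W ⇒ L
(4,3): moves to (1,3)(W), (4,2)(W), (3,2)(W); every one is W ⇒ L
(4,9): moves to (1,9)(W), (4,8)(W), (4,5)(W), (4,4)(W), (3,8)(W); every one is W ⇒ L
(5,1): moves to (2,1)(W), (5,0)(W), (4,0)(W); every one is W ⇒ L
(5,3): moves to (2,3)(W), (5,2)(W), (4,2)(W); every one is W ⇒ L
(5,9): moves to (2,9)(W), (5,8)(W), (5,5)(W), (5,4)(W), (4,8)(W); every one is W ⇒ L
(6,0): the only move is to (3,0)(W), a W ⇒ L
(6,3): moves to (3,3)(W), (6,2)(W), (5,2)(W); every one is W ⇒ L
(6,9): moves to (3,9)(W), (6,8)(W), (6,5)(W), (6,4)(W), (5,8)(W); every one is W ⇒ L
(7,0): the only move is to (4,0)(W), a W ⇒ L
(7,2): moves to (4,2)(W), (7,1)(W), (6,1)(W); every one is W ⇒ L
(7,8): moves to (4,8)(W), (7,7)(W), (7,4)(W), (7,3)(W), (6,7)(W); every one is W ⇒ L
(8,0): the only move is to (5,0)(W), a W ⇒ L
(8,2): moves to (5,2)(W), (8,1)(W), (7,1)(W); every one is W ⇒ L
(8,8): moves to (5,8)(W), (8,7)(W), (8,4)(W), (8,3)(W), (7,7)(W); every one is W ⇒ L
(9,2): moves to (6,2)(W), (9,1)(W), (8,1)(W); every one is W ⇒ L
(9,4): moves to (6,4)(W), (9,3)(W), (9,0)(W), (8,3)(W); every one is W ⇒ L
Every other cell has at least one move into one of the L cells above, so it is W.
L cells per row: a=0: 3, a=1: 3, a=2: 3, a=3: 2, a=4: 3, a=5: 3, a=6: 3, a=7: 3, a=8: 3, a=9: 2; total 28.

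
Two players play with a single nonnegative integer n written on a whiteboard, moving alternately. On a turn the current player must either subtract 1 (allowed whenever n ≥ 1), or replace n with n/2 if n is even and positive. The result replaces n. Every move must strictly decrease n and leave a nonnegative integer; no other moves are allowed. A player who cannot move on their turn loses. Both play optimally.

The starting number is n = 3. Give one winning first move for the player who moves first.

Classify positions by backward induction: terminal positions (no move available) are L. From any other position, the mover wins iff some move reaches an L.
n=0: no move → L
n=1: W (go to 0, an L position)
n=2: L (sole option 1(W) is W)
n=3: W (go to 2, an L position)
From 3, the L positions reachable in one move are: 2.

Move to 2.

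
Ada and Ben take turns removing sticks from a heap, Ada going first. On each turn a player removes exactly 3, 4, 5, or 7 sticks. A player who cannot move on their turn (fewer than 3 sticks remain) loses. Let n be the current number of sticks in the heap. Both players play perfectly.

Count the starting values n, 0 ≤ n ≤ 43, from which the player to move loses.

15

Work bottom-up. With no move the player to move loses. Otherwise the position is W if at least one move leads to an L position for the opponent, and L if every move leads to a W.
n=0: no move → L
n=1: no move → L
n=2: no move → L
n=3: W (go to 0, an L position)
n=4: W (go to 1, an L position)
n=5: W (go to 2, an L position)
n=6: W (go to 2, an L position)
n=7: W (go to 2, an L position)
n=8: W (go to 1, an L position)
n=9: W (go to 2, an L position)
n=10: L (options 7(W), 6(W), 5(W), 3(W) are all W)
n=11: L (options 8(W), 7(W), 6(W), 4(W) are all W)
n=12: L (options 9(W), 8(W), 7(W), 5(W) are all W)
n=13: W (go to 10, an L position)
n=14: W (go to 11, an L position)
n=15: W (go to 12, an L position)
n=16: W (go to 12, an L position)
n=17: W (go to 12, an L position)
n=18: W (go to 11, an L position)
n=19: W (go to 12, an L position)
n=20: L (options 17(W), 16(W), 15(W), 13(W) are all W)
n=21: L (options 18(W), 17(W), 16(W), 14(W) are all W)
n=22: L (options 19(W), 18(W), 17(W), 15(W) are all W)
n=23: W (go to 20, an L position)
n=24: W (go to 21, an L position)
n=25: W (go to 22, an L position)
n=26: W (go to 22, an L position)
n=27: W (go to 22, an L position)
n=28: W (go to 21, an L position)
n=29: W (go to 22, an L position)
n=30: L (options 27(W), 26(W), 25(W), 23(W) are all W)
n=31: L (options 28(W), 27(W), 26(W), 24(W) are all W)
n=32: L (options 29(W), 28(W), 27(W), 25(W) are all W)
n=33: W (go to 30, an L position)
n=34: W (go to 31, an L position)
n=35: W (go to 32, an L position)
n=36: W (go to 32, an L position)
n=37: W (go to 32, an L position)
n=38: W (go to 31, an L position)
n=39: W (go to 32, an L position)
n=40: L (options 37(W), 36(W), 35(W), 33(W) are all W)
n=41: L (options 38(W), 37(W), 36(W), 34(W) are all W)
n=42: L (options 39(W), 38(W), 37(W), 35(W) are all W)
n=43: W (go to 40, an L position)
L entries with 0 ≤ n ≤ 43: n = 0, 1, 2, 10, 11, 12, 20, 21, 22, 30, 31, 32, 40, 41, 42; that makes 15.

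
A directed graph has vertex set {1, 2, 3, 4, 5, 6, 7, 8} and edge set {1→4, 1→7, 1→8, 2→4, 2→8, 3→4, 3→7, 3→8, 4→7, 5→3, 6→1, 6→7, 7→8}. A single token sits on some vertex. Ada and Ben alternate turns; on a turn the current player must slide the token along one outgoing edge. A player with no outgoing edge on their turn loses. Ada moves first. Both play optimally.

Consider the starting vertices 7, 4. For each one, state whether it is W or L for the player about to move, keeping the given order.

Use the standard recursion: the mover loses at a terminal position; elsewhere, the mover wins exactly when some move hands the opponent an L position.
Every edge goes from a vertex to one that appears earlier in the order 8, 7, 4, 1, 3, 6, 5, 2, so processing vertices in that order labels each vertex after all of its successors.
8: no outgoing edge → L
7: →8(L), so W
4: →7(W) only, which is W, so L
1: →4(L), so W
3: →4(L), so W
6: →1(W), 7(W) — all W, so L
5: →3(W) only, which is W, so L
2: →4(L), so W

7: W, 4: L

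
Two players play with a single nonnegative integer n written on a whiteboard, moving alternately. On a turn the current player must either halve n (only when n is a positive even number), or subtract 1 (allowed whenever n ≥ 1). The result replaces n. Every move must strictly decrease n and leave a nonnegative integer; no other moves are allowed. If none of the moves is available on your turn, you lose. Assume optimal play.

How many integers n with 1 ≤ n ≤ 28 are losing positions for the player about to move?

Positions with no move are L. A position that does have a move is losing for the player to move precisely when every available move leads to a winning position for the opponent. Fill in the labels:
n=0: no move → L
n=1: W (go to 0, an L position)
n=2: L (sole option 1(W) is W)
n=3: W (go to 2, an L position)
n=4: W (go to 2, an L position)
n=5: L (sole option 4(W) is W)
n=6: W (go to 5, an L position)
n=7: L (sole option 6(W) is W)
n=8: W (go to 7, an L position)
n=9: L (sole option 8(W) is W)
n=10: W (go to 5, an L position)
n=11: L (sole option 10(W) is W)
n=12: W (go to 11, an L position)
n=13: L (sole option 12(W) is W)
n=14: W (go to 7, an L position)
n=15: L (sole option 14(W) is W)
n=16: W (go to 15, an L position)
n=17: L (sole option 16(W) is W)
n=18: W (go to 9, an L position)
n=19: L (sole option 18(W) is W)
n=20: W (go to 19, an L position)
n=21: L (sole option 20(W) is W)
n=22: W (go to 11, an L position)
n=23: L (sole option 22(W) is W)
n=24: W (go to 23, an L position)
n=25: L (sole option 24(W) is W)
n=26: W (go to 13, an L position)
n=27: L (sole option 26(W) is W)
n=28: W (go to 27, an L position)
L entries with 1 ≤ n ≤ 28 (n=0 is outside the asked range and is not counted): n = 2, 5, 7, 9, 11, 13, 15, 17, 19, 21, 23, 25, 27; that makes 13.

13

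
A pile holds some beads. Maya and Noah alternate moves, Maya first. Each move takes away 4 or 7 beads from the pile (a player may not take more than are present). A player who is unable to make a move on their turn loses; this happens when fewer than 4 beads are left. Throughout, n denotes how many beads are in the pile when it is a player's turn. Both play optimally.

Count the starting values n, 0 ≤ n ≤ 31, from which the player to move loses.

12

Build the W/L table. Terminal = L. A non-terminal position is W if it has a move to some L; otherwise it is L.
n=0: no move → L
n=1: no move → L
n=2: no move → L
n=3: no move → L
n=4: W (go to 0, an L position)
n=5: W (go to 1, an L position)
n=6: W (go to 2, an L position)
n=7: W (go to 3, an L position)
n=8: W (go to 1, an L position)
n=9: W (go to 2, an L position)
n=10: W (go to 3, an L position)
n=11: L (options 7(W), 4(W) are all W)
n=12: L (options 8(W), 5(W) are all W)
n=13: L (options 9(W), 6(W) are all W)
n=14: L (options 10(W), 7(W) are all W)
n=15: W (go to 11, an L position)
n=16: W (go to 12, an L position)
n=17: W (go to 13, an L position)
n=18: W (go to 14, an L position)
n=19: W (go to 12, an L position)
n=20: W (go to 13, an L position)
n=21: W (go to 14, an L position)
n=22: L (options 18(W), 15(W) are all W)
n=23: L (options 19(W), 16(W) are all W)
n=24: L (options 20(W), 17(W) are all W)
n=25: L (options 21(W), 18(W) are all W)
n=26: W (go to 22, an L position)
n=27: W (go to 23, an L position)
n=28: W (go to 24, an L position)
n=29: W (go to 25, an L position)
n=30: W (go to 23, an L position)
n=31: W (go to 24, an L position)
L entries with 0 ≤ n ≤ 31: n = 0, 1, 2, 3, 11, 12, 13, 14, 22, 23, 24, 25; that makes 12.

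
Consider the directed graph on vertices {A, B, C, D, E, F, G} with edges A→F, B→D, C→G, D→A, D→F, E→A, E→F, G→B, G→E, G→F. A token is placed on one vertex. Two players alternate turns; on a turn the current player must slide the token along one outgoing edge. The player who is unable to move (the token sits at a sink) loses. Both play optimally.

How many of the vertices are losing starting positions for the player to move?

Classify positions by backward induction: terminal positions (no move available) are L. From any other position, the mover wins iff some move reaches an L.
Every edge goes from a vertex to one that appears earlier in the order F, A, D, E, B, G, C, so processing vertices in that order labels each vertex after all of its successors.
F: no outgoing edge → L
A: reaches L-position F → W
D: reaches L-position F → W
E: reaches L-position F → W
B: only reaches D(W), which is W → L
G: reaches L-position B → W
C: only reaches G(W), which is W → L
The L vertices are B, C, F; that is 3 in all.

3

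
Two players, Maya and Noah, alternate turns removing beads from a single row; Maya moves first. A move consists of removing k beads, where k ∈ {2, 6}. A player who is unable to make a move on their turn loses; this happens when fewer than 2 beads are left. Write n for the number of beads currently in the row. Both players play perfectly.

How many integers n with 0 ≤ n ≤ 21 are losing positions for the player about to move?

Use the standard recursion: the mover loses at a terminal position; elsewhere, the mover wins exactly when some move hands the opponent an L position.
n=0: no move → L
n=1: no move → L
n=2: →0(L), so W
n=3: →1(L), so W
n=4: →2(W) only, which is W, so L
n=5: →3(W) only, which is W, so L
n=6: →4(L), so W
n=7: →5(L), so W
n=8: →6(W), 2(W) — all W, so L
n=9: →7(W), 3(W) — all W, so L
n=10: →8(L), so W
n=11: →9(L), so W
n=12: →10(W), 6(W) — all W, so L
n=13: →11(W), 7(W) — all W, so L
n=14: →12(L), so W
n=15: →13(L), so W
n=16: →14(W), 10(W) — all W, so L
n=17: →15(W), 11(W) — all W, so L
n=18: →16(L), so W
n=19: →17(L), so W
n=20: →18(W), 14(W) — all W, so L
n=21: →19(W), 15(W) — all W, so L
L entries with 0 ≤ n ≤ 21: n = 0, 1, 4, 5, 8, 9, 12, 13, 16, 17, 20, 21; that makes 12.

12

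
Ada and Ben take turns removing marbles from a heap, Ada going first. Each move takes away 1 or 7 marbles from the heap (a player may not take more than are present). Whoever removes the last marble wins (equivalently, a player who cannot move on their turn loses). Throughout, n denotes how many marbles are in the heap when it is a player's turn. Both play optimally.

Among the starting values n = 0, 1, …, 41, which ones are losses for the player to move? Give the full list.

0, 2, 4, 6, 8, 10, 12, 14, 16, 18, 20, 22, 24, 26, 28, 30, 32, 34, 36, 38, 40

Classify positions by backward induction: terminal positions (no move available) are L. From any other position, the mover wins iff some move reaches an L.
n=0: no move → L
n=1: can move to 0, which is L ⇒ W
n=2: the only move is to 1(W), a W ⇒ L
n=3: can move to 2, which is L ⇒ W
n=4: the only move is to 3(W), a W ⇒ L
n=5: can move to 4, which is L ⇒ W
n=6: the only move is to 5(W), a W ⇒ L
n=7: can move to 6, which is L ⇒ W
n=8: moves to 7(W), 1(W); every one is W ⇒ L
n=9: can move to 8, which is L ⇒ W
n=10: moves to 9(W), 3(W); every one is W ⇒ L
n=11: can move to 10, which is L ⇒ W
n=12: moves to 11(W), 5(W); every one is W ⇒ L
n=13: can move to 12, which is L ⇒ W
n=14: moves to 13(W), 7(W); every one is W ⇒ L
n=15: can move to 14, which is L ⇒ W
n=16: moves to 15(W), 9(W); every one is W ⇒ L
n=17: can move to 16, which is L ⇒ W
n=18: moves to 17(W), 11(W); every one is W ⇒ L
n=19: can move to 18, which is L ⇒ W
n=20: moves to 19(W), 13(W); every one is W ⇒ L
n=21: can move to 20, which is L ⇒ W
n=22: moves to 21(W), 15(W); every one is W ⇒ L
n=23: can move to 22, which is L ⇒ W
n=24: moves to 23(W), 17(W); every one is W ⇒ L
n=25: can move to 24, which is L ⇒ W
n=26: moves to 25(W), 19(W); every one is W ⇒ L
n=27: can move to 26, which is L ⇒ W
n=28: moves to 27(W), 21(W); every one is W ⇒ L
n=29: can move to 28, which is L ⇒ W
n=30: moves to 29(W), 23(W); every one is W ⇒ L
n=31: can move to 30, which is L ⇒ W
n=32: moves to 31(W), 25(W); every one is W ⇒ L
n=33: can move to 32, which is L ⇒ W
n=34: moves to 33(W), 27(W); every one is W ⇒ L
n=35: can move to 34, which is L ⇒ W
n=36: moves to 35(W), 29(W); every one is W ⇒ L
n=37: can move to 36, which is L ⇒ W
n=38: moves to 37(W), 31(W); every one is W ⇒ L
n=39: can move to 38, which is L ⇒ W
n=40: moves to 39(W), 33(W); every one is W ⇒ L
n=41: can move to 40, which is L ⇒ W
Reading off the rows marked L gives the requested list; there are 21 such values of n.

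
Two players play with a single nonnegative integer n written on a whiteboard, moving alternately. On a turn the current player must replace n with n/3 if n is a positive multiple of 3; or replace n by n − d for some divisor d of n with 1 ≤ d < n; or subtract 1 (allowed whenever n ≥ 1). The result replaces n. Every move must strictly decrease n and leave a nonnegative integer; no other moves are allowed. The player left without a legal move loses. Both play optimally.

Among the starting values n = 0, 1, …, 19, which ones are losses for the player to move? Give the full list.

Positions with no move are L. A position that does have a move is losing for the player to move precisely when every available move leads to a winning position for the opponent. Fill in the labels:
n=0: no move → L
n=1: reaches L-position 0 → W
n=2: only reaches 1(W), which is W → L
n=3: reaches L-position 2 → W
n=4: reaches L-position 2 → W
n=5: only reaches 4(W), which is W → L
n=6: reaches L-position 2 → W
n=7: only reaches 6(W), which is W → L
n=8: reaches L-position 7 → W
n=9: only reaches 3(W), 6(W), 8(W), all W → L
n=10: reaches L-position 5 → W
n=11: only reaches 10(W), which is W → L
n=12: reaches L-position 9 → W
n=13: only reaches 12(W), which is W → L
n=14: reaches L-position 7 → W
n=15: reaches L-position 5 → W
n=16: only reaches 8(W), 12(W), 14(W), 15(W), all W → L
n=17: reaches L-position 16 → W
n=18: reaches L-position 9 → W
n=19: only reaches 18(W), which is W → L
The losing starting values of n are exactly the entries labelled L in this table (9 of them).

0, 2, 5, 7, 9, 11, 13, 16, 19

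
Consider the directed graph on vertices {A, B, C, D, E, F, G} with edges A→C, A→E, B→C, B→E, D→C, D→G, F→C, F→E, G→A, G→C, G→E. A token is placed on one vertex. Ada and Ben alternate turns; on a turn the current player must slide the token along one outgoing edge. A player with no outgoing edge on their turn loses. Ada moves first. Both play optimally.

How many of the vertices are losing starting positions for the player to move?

Label each position W (a win for the player to move) or L (a loss). A position with no legal move is L; any other position is W exactly when some move reaches an L, and L when every move reaches a W.
Every edge goes from a vertex to one that appears earlier in the order C, E, B, A, G, D, F, so processing vertices in that order labels each vertex after all of its successors.
C: no outgoing edge → L
E: no outgoing edge → L
B: can move to E, which is L ⇒ W
A: can move to E, which is L ⇒ W
G: can move to E, which is L ⇒ W
D: can move to C, which is L ⇒ W
F: can move to E, which is L ⇒ W
The L vertices are C, E; that is 2 in all.

2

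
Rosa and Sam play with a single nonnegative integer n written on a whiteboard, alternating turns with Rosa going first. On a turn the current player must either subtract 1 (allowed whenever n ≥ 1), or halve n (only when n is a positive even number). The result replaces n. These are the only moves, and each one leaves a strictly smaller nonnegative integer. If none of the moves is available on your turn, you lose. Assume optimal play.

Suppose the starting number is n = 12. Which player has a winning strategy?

Rosa wins.

Work bottom-up. With no move the player to move loses. Otherwise the position is W if at least one move leads to an L position for the opponent, and L if every move leads to a W.
n=0: no move → L
n=1: can move to 0, which is L ⇒ W
n=2: the only move is to 1(W), a W ⇒ L
n=3: can move to 2, which is L ⇒ W
n=4: can move to 2, which is L ⇒ W
n=5: the only move is to 4(W), a W ⇒ L
n=6: can move to 5, which is L ⇒ W
n=7: the only move is to 6(W), a W ⇒ L
n=8: can move to 7, which is L ⇒ W
n=9: the only move is to 8(W), a W ⇒ L
n=10: can move to 5, which is L ⇒ W
n=11: the only move is to 10(W), a W ⇒ L
n=12: can move to 11, which is L ⇒ W
The starting position 12 is W: Rosa should move to 11, handing over an L position.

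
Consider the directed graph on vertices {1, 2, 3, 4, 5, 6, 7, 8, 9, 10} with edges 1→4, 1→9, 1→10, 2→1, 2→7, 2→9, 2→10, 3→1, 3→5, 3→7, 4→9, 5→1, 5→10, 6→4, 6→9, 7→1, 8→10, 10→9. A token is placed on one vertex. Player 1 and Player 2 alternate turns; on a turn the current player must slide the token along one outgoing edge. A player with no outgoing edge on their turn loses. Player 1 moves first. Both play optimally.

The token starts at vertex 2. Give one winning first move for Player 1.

Move to 7.

Build the W/L table. Terminal = L. A non-terminal position is W if it has a move to some L; otherwise it is L.
Every edge goes from a vertex to one that appears earlier in the order 9, 4, 10, 1, 7, 6, 5, 3, 8, 2, so processing vertices in that order labels each vertex after all of its successors.
9: no outgoing edge → L
4: →9(L), so W
10: →9(L), so W
1: →9(L), so W
7: →1(W) only, which is W, so L
6: →9(L), so W
5: →1(W), 10(W) — all W, so L
3: →5(L), so W
8: →10(W) only, which is W, so L
2: →7(L), so W
From 2, the L positions reachable in one move are: 7, 9. Any move reaching one of these is winning.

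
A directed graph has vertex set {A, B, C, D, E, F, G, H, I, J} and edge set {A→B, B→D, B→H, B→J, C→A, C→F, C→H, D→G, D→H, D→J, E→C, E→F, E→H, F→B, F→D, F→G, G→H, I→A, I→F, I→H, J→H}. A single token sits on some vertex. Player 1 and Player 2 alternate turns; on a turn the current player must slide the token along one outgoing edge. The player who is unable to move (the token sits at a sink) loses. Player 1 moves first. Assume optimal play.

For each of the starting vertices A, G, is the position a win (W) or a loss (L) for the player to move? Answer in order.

Build the W/L table. Terminal = L. A non-terminal position is W if it has a move to some L; otherwise it is L.
Every edge goes from a vertex to one that appears earlier in the order H, G, J, D, B, F, A, C, E, I, so processing vertices in that order labels each vertex after all of its successors.
H: no outgoing edge → L
G: W (go to H, an L position)
J: W (go to H, an L position)
D: W (go to H, an L position)
B: W (go to H, an L position)
F: L (options B(W), D(W), G(W) are all W)
A: L (sole option B(W) is W)
C: W (go to A, an L position)
E: W (go to F, an L position)
I: W (go to A, an L position)

A: L, G: W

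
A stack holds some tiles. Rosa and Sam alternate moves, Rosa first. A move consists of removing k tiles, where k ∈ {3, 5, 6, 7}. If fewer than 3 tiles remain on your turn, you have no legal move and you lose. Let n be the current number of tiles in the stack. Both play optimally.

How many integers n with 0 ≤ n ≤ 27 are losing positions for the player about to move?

Classify positions by backward induction: terminal positions (no move available) are L. From any other position, the mover wins iff some move reaches an L.
n=0: no move → L
n=1: no move → L
n=2: no move → L
n=3: →0(L), so W
n=4: →1(L), so W
n=5: →2(L), so W
n=6: →1(L), so W
n=7: →2(L), so W
n=8: →2(L), so W
n=9: →2(L), so W
n=10: →7(W), 5(W), 4(W), 3(W) — all W, so L
n=11: →8(W), 6(W), 5(W), 4(W) — all W, so L
n=12: →9(W), 7(W), 6(W), 5(W) — all W, so L
n=13: →10(L), so W
n=14: →11(L), so W
n=15: →12(L), so W
n=16: →11(L), so W
n=17: →12(L), so W
n=18: →12(L), so W
n=19: →12(L), so W
n=20: →17(W), 15(W), 14(W), 13(W) — all W, so L
n=21: →18(W), 16(W), 15(W), 14(W) — all W, so L
n=22: →19(W), 17(W), 16(W), 15(W) — all W, so L
n=23: →20(L), so W
n=24: →21(L), so W
n=25: →22(L), so W
n=26: →21(L), so W
n=27: →22(L), so W
L entries with 0 ≤ n ≤ 27: n = 0, 1, 2, 10, 11, 12, 20, 21, 22; that makes 9.

9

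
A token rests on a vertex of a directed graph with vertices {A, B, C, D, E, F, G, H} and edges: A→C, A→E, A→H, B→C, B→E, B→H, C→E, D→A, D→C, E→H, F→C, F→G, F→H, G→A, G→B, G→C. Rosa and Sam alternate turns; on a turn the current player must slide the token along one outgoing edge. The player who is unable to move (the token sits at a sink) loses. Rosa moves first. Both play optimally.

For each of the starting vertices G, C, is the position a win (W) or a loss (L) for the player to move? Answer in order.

Classify positions by backward induction: terminal positions (no move available) are L. From any other position, the mover wins iff some move reaches an L.
Every edge goes from a vertex to one that appears earlier in the order H, E, C, A, B, G, D, F, so processing vertices in that order labels each vertex after all of its successors.
H: no outgoing edge → L
E: →H(L), so W
C: →E(W) only, which is W, so L
A: →C(L), so W
B: →C(L), so W
G: →C(L), so W
D: →C(L), so W
F: →C(L), so W

G: W, C: L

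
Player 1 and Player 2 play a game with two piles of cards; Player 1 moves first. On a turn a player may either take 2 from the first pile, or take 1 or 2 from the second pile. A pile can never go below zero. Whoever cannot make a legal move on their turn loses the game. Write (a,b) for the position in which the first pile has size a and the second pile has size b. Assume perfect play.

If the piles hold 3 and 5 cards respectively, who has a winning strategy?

Player 1 wins.

Use the standard recursion: the mover loses at a terminal position; elsewhere, the mover wins exactly when some move hands the opponent an L position.
No move ever increases a pile, so every position that can arise here has a ≤ 3 and b ≤ 5; it is enough to label the cells with 0 ≤ a ≤ 3 and 0 ≤ b ≤ 5.
Every move lowers a or b (never raises either), so fill the grid row by row in increasing a, and left to right within a row: each cell's successors are then already labelled.
      b=0  b=1  b=2  b=3  b=4  b=5
a=0:    L    W    W    L    W    W
a=1:    L    W    W    L    W    W
a=2:    W    L    W    W    L    W
a=3:    W    L    W    W    L    W
Cells with no legal move (terminal, hence L): (0,0), (1,0).
The remaining L cells, each justified by listing all of its moves:
(0,3): →(0,2)(W), (0,1)(W) — all W, so L
(1,3): →(1,2)(W), (1,1)(W) — all W, so L
(2,1): →(0,1)(W), (2,0)(W) — all W, so L
(2,4): →(0,4)(W), (2,3)(W), (2,2)(W) — all W, so L
(3,1): →(1,1)(W), (3,0)(W) — all W, so L
(3,4): →(1,4)(W), (3,3)(W), (3,2)(W) — all W, so L
Every other cell has at least one move into one of the L cells above, so it is W.
The starting position (3,5) is W: Player 1 should move to (3,4), handing over an L position.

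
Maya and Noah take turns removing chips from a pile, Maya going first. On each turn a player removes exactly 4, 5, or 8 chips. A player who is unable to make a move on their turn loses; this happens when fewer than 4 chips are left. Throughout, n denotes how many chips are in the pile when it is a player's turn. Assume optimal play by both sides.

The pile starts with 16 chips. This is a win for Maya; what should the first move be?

Remove 4, leaving 12.

Use the standard recursion: the mover loses at a terminal position; elsewhere, the mover wins exactly when some move hands the opponent an L position.
n=0: no move → L
n=1: no move → L
n=2: no move → L
n=3: no move → L
n=4: →0(L), so W
n=5: →1(L), so W
n=6: →2(L), so W
n=7: →3(L), so W
n=8: →3(L), so W
n=9: →1(L), so W
n=10: →2(L), so W
n=11: →3(L), so W
n=12: →8(W), 7(W), 4(W) — all W, so L
n=13: →9(W), 8(W), 5(W) — all W, so L
n=14: →10(W), 9(W), 6(W) — all W, so L
n=15: →11(W), 10(W), 7(W) — all W, so L
n=16: →12(L), so W
From 16, the L positions reachable in one move are: 12.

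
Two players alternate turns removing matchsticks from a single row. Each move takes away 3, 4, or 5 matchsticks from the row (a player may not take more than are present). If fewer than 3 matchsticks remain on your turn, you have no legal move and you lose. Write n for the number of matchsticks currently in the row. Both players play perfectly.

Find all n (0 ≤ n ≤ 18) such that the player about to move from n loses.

Classify positions by backward induction: terminal positions (no move available) are L. From any other position, the mover wins iff some move reaches an L.
n=0: no move → L
n=1: no move → L
n=2: no move → L
n=3: →0(L), so W
n=4: →1(L), so W
n=5: →2(L), so W
n=6: →2(L), so W
n=7: →2(L), so W
n=8: →5(W), 4(W), 3(W) — all W, so L
n=9: →6(W), 5(W), 4(W) — all W, so L
n=10: →7(W), 6(W), 5(W) — all W, so L
n=11: →8(L), so W
n=12: →9(L), so W
n=13: →10(L), so W
n=14: →10(L), so W
n=15: →10(L), so W
n=16: →13(W), 12(W), 11(W) — all W, so L
n=17: →14(W), 13(W), 12(W) — all W, so L
n=18: →15(W), 14(W), 13(W) — all W, so L
The losing starting values of n are exactly the entries labelled L in this table (9 of them).

0, 1, 2, 8, 9, 10, 16, 17, 18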